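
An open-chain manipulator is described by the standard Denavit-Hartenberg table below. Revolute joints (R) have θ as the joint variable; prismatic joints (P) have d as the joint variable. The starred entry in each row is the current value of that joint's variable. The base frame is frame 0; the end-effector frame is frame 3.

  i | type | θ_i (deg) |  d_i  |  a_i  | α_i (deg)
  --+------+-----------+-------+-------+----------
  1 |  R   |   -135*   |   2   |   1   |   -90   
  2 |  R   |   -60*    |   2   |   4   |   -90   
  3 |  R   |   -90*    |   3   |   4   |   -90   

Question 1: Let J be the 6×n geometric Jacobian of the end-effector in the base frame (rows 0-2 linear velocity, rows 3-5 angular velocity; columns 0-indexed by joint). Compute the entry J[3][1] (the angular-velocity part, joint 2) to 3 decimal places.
axis z_1 = (0.7071,-0.7071,0.0000); lever o_n−o_1 = (0.9913,-7.4940,1.9641)
cross product → J_v[:, 1] = (-1.3888,-1.3888,-4.5981)
J_ω[:, 1] = z_1
entry J[3][1] = 0.7071

0.707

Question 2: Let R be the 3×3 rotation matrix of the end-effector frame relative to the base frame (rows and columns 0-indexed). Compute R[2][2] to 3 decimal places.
0.866

End-effector z-axis (col 2 of R) = (-0.3536,-0.3536,0.8660)
R[2][2] = 0.8660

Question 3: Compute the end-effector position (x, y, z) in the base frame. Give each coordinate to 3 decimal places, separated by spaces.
after link 1: o_1 = (-0.7071, -0.7071, 2.0000)
after link 2: o_2 = (-0.7071, -3.5355, 5.4641)
after link 3: o_3 = (0.2842, -8.2011, 3.9641)

0.284 -8.201 3.964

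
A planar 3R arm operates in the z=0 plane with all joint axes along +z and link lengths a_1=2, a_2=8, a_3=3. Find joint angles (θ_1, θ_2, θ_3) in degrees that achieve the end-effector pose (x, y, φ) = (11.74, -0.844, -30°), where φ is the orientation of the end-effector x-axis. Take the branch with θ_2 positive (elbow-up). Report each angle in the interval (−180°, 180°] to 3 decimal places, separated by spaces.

-44.993 59.989 -44.996

wrist centre = target − a_3·(cos φ, sin φ) = (9.1419, 0.6560)
cos θ_2 = (84.0051−2²−8²)/(2·2·8) = 0.5002; θ_2 = 59.9894° (elbow-up)
β = atan2(0.6560,9.1419) = 4.1044°; ψ = atan2(6.9275,6.0013) = 49.0976°
θ_1 = β − ψ = -44.9932°
θ_3 = φ − θ_1 − θ_2 = -44.9962° (wrapped to (-180°,180°])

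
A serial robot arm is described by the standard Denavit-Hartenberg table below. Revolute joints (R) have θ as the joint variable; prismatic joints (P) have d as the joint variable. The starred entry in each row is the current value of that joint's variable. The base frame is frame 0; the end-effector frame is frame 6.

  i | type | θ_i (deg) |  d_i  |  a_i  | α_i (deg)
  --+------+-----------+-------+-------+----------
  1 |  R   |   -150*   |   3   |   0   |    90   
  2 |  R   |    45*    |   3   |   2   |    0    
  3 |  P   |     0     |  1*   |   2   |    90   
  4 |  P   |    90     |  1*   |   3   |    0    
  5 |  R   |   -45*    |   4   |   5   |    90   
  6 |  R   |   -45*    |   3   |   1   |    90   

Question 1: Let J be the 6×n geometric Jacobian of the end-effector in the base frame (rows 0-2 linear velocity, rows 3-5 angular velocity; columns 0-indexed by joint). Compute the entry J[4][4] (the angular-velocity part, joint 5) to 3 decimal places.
axis z_4 = (-0.6124,-0.3536,-0.7071); lever o_n−o_4 = (-6.7439,-1.6832,2.0251)
cross product → J_v[:, 4] = (-1.9062,6.0088,-1.3536)
J_ω[:, 4] = z_4
entry J[4][4] = -0.3536

-0.354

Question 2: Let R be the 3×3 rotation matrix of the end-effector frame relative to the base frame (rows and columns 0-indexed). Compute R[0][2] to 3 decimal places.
0.989

End-effector z-axis (col 2 of R) = (0.9892,-0.0062,0.1464)
R[0][2] = 0.9892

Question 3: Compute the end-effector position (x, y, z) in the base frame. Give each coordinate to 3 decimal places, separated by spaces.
-13.306 2.611 7.146

after link 1: o_1 = (0.0000, 0.0000, 3.0000)
after link 2: o_2 = (-2.7247, 1.8910, 4.4142)
after link 3: o_3 = (-4.4495, 2.0499, 5.8284)
after link 4: o_4 = (-6.5619, 4.2944, 5.1213)
after link 5: o_5 = (-12.9442, 4.6921, 4.7929)
after link 6: o_6 = (-13.3057, 2.6112, 7.1464)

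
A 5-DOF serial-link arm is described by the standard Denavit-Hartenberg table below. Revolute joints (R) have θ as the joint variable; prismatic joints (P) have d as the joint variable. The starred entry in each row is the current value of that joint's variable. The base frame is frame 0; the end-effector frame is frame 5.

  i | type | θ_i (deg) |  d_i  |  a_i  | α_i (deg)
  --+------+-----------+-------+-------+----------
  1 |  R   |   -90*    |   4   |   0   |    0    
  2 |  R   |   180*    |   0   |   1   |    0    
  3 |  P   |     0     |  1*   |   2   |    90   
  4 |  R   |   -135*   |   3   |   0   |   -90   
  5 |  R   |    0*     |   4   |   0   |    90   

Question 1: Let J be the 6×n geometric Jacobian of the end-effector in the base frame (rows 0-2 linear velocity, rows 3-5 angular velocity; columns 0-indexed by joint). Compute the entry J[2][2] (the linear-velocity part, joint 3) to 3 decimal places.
prismatic axis z_2 = (0.0000,0.0000,1.0000)
J_v[:, 2] = z_2; J_ω[:, 2] = (0,0,0)
entry J[2][2] = 1.0000

1.000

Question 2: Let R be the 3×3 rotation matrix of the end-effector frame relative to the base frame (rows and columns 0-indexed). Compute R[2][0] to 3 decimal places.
End-effector x-axis (col 0 of R) = (0.0000,-0.7071,-0.7071)
R[2][0] = -0.7071

-0.707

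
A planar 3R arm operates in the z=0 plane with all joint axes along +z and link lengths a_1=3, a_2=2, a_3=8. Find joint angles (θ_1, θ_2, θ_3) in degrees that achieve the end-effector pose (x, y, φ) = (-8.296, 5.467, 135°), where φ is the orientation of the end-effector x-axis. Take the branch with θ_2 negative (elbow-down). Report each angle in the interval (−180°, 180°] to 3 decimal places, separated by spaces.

wrist centre = target − a_3·(cos φ, sin φ) = (-2.6391, -0.1899)
cos θ_2 = (7.0011−3²−2²)/(2·3·2) = -0.4999; θ_2 = -119.9937° (elbow-down)
β = atan2(-0.1899,-2.6391) = -175.8854°; ψ = atan2(-1.7322,2.0002) = -40.8925°
θ_1 = β − ψ = -134.9929°
θ_3 = φ − θ_1 − θ_2 = 29.9866° (wrapped to (-180°,180°])

-134.993 -119.994 29.987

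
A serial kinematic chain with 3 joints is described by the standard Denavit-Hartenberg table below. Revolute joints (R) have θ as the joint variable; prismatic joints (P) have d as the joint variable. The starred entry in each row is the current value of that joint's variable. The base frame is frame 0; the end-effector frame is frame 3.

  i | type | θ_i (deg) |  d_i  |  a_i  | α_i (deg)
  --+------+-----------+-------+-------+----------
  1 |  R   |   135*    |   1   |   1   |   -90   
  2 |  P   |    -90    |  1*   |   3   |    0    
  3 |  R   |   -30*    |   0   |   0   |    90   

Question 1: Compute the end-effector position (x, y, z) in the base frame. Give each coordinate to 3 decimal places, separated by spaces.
-1.414 0.000 4.000

after link 1: o_1 = (-0.7071, 0.7071, 1.0000)
after link 2: o_2 = (-1.4142, 0.0000, 4.0000)
after link 3: o_3 = (-1.4142, 0.0000, 4.0000)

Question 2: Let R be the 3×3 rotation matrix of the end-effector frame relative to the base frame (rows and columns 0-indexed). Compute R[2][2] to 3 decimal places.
End-effector z-axis (col 2 of R) = (0.6124,-0.6124,-0.5000)
R[2][2] = -0.5000

-0.500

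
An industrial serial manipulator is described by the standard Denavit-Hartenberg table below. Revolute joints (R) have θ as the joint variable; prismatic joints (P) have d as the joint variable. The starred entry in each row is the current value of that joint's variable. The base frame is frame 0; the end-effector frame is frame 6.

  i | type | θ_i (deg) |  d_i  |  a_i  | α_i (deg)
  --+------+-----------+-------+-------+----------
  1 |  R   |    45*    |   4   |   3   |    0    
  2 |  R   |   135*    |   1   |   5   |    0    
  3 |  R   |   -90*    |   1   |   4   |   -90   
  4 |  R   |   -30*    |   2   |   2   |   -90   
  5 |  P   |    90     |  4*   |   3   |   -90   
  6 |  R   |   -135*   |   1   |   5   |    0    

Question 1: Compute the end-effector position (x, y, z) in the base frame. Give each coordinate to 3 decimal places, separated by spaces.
-5.414 10.755 -0.026

after link 1: o_1 = (2.1213, 2.1213, 4.0000)
after link 2: o_2 = (-2.8787, 2.1213, 5.0000)
after link 3: o_3 = (-2.8787, 6.1213, 6.0000)
after link 4: o_4 = (-4.8787, 7.8534, 7.0000)
after link 5: o_5 = (-1.8787, 9.8534, 3.5359)
after link 6: o_6 = (-5.4142, 10.7551, -0.0260)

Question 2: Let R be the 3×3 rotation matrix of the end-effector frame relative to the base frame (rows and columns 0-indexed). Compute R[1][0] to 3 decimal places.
0.354

End-effector x-axis (col 0 of R) = (-0.7071,0.3536,-0.6124)
R[1][0] = 0.3536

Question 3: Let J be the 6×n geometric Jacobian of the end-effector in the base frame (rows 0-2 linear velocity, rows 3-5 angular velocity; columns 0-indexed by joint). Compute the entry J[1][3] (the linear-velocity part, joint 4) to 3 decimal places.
-6.026

axis z_3 = (-1.0000,0.0000,0.0000); lever o_n−o_3 = (-2.5355,4.6338,-6.0260)
cross product → J_v[:, 3] = (-0.0000,-6.0260,-4.6338)
J_ω[:, 3] = z_3
entry J[1][3] = -6.0260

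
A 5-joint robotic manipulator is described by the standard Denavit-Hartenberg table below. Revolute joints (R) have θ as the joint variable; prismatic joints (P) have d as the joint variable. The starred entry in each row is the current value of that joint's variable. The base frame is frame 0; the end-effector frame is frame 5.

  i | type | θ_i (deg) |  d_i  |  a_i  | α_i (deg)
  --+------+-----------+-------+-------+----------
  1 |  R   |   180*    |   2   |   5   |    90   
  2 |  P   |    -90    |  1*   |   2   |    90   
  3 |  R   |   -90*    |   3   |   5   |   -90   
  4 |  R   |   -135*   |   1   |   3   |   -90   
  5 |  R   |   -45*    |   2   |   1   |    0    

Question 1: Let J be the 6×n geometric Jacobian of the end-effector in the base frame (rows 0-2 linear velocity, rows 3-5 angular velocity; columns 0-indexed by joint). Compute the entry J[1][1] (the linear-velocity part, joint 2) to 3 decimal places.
1.000

prismatic axis z_1 = (0.0000,1.0000,0.0000)
J_v[:, 1] = z_1; J_ω[:, 1] = (0,0,0)
entry J[1][1] = 1.0000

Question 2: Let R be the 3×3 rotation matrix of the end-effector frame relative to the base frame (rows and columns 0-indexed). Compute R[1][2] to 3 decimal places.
-0.707

End-effector z-axis (col 2 of R) = (0.7071,-0.7071,-0.0000)
R[1][2] = -0.7071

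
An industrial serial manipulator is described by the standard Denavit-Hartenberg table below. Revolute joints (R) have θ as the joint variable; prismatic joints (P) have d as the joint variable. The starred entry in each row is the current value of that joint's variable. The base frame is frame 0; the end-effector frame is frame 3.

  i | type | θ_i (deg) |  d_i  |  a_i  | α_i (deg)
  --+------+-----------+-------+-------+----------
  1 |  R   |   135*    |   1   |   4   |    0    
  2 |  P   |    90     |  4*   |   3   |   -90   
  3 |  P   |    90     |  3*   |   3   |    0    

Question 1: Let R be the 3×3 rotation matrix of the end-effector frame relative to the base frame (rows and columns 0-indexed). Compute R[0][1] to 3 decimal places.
0.707

End-effector y-axis (col 1 of R) = (0.7071,0.7071,-0.0000)
R[0][1] = 0.7071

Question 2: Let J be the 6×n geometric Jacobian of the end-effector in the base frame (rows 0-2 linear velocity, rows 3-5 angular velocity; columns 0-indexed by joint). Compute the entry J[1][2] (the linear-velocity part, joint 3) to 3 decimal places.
-0.707

prismatic axis z_2 = (0.7071,-0.7071,0.0000)
J_v[:, 2] = z_2; J_ω[:, 2] = (0,0,0)
entry J[1][2] = -0.7071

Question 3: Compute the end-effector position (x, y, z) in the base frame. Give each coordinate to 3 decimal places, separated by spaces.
-2.828 -1.414 2.000

after link 1: o_1 = (-2.8284, 2.8284, 1.0000)
after link 2: o_2 = (-4.9497, 0.7071, 5.0000)
after link 3: o_3 = (-2.8284, -1.4142, 2.0000)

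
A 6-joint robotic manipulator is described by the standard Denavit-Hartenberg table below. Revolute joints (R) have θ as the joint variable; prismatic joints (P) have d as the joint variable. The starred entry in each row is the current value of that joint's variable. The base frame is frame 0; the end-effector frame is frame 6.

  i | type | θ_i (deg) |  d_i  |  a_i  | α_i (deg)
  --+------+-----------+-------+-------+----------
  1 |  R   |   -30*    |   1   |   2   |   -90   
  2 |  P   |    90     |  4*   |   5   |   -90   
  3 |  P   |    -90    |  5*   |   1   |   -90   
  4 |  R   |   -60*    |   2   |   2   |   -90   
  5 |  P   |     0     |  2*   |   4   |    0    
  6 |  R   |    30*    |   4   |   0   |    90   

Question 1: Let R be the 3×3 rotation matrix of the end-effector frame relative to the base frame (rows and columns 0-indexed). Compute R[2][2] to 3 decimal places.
End-effector z-axis (col 2 of R) = (-0.2500,0.4330,-0.8660)
R[2][2] = -0.8660

-0.866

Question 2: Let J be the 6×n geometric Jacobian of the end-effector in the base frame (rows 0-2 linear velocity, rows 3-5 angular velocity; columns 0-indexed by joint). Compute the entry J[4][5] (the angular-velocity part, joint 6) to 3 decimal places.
0.500

axis z_5 = (0.8660,0.5000,-0.0000); lever o_n−o_5 = (3.4641,2.0000,0.0000)
cross product → J_v[:, 5] = (0.0000,-0.0000,0.0000)
J_ω[:, 5] = z_5
entry J[4][5] = 0.5000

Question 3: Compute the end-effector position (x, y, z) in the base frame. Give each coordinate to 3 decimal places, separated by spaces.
2.098 14.026 -6.000

after link 1: o_1 = (1.7321, -1.0000, 1.0000)
after link 2: o_2 = (3.7321, 2.4641, -4.0000)
after link 3: o_3 = (-0.0981, 5.8301, -4.0000)
after link 4: o_4 = (-1.0981, 7.5622, -6.0000)
after link 5: o_5 = (-1.3660, 12.0263, -6.0000)
after link 6: o_6 = (2.0981, 14.0263, -6.0000)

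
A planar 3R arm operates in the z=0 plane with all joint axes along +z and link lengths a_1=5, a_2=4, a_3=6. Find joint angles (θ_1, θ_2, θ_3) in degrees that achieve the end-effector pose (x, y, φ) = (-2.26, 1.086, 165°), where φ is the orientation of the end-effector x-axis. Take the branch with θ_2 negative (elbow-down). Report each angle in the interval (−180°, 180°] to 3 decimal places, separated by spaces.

wrist centre = target − a_3·(cos φ, sin φ) = (3.5356, -0.4669)
cos θ_2 = (12.7182−5²−4²)/(2·5·4) = -0.7070; θ_2 = -134.9951° (elbow-down)
β = atan2(-0.4669,3.5356) = -7.5231°; ψ = atan2(-2.8287,2.1718) = -52.4834°
θ_1 = β − ψ = 44.9603°
θ_3 = φ − θ_1 − θ_2 = -104.9652° (wrapped to (-180°,180°])

44.960 -134.995 -104.965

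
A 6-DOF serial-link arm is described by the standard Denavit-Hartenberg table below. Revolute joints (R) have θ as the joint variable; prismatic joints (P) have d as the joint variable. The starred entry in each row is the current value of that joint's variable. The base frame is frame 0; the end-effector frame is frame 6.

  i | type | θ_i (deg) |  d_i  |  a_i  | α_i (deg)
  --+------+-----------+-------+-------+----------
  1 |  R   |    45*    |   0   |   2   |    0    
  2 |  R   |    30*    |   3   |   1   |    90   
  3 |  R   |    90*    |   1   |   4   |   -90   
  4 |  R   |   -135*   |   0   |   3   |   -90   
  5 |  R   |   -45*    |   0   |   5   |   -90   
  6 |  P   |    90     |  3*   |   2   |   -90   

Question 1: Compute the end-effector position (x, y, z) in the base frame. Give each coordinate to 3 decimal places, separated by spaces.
after link 1: o_1 = (1.4142, 1.4142, 0.0000)
after link 2: o_2 = (1.6730, 2.3801, 3.0000)
after link 3: o_3 = (2.6390, 2.1213, 7.0000)
after link 4: o_4 = (4.6880, 1.5723, 4.8787)
after link 5: o_5 = (6.1877, -2.4898, 2.3787)
after link 6: o_6 = (6.8196, -0.4630, -0.5355)

6.820 -0.463 -0.536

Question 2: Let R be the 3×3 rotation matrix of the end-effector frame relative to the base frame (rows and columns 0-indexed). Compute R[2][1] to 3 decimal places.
0.500

End-effector y-axis (col 1 of R) = (-0.6660,-0.5536,0.5000)
R[2][1] = 0.5000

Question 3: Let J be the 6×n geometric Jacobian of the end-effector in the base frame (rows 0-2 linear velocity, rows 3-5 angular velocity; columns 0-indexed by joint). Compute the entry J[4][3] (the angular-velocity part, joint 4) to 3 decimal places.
axis z_3 = (-0.2588,-0.9659,0.0000); lever o_n−o_3 = (4.1807,-2.5843,-7.5355)
cross product → J_v[:, 3] = (7.2788,-1.9503,4.7071)
J_ω[:, 3] = z_3
entry J[4][3] = -0.9659

-0.966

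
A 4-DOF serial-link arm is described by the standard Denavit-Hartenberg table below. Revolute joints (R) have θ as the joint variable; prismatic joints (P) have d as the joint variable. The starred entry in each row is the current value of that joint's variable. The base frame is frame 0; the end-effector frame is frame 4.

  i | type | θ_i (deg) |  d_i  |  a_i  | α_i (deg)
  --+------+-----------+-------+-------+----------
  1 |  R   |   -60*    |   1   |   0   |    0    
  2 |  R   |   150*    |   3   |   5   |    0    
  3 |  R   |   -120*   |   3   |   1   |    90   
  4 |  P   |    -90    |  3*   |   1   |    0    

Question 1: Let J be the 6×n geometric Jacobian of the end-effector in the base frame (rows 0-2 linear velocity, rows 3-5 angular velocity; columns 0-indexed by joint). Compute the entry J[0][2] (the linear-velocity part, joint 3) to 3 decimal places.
3.098

axis z_2 = (0.0000,0.0000,1.0000); lever o_n−o_2 = (-0.6340,-3.0981,2.0000)
cross product → J_v[:, 2] = (3.0981,-0.6340,0.0000)
J_ω[:, 2] = z_2
entry J[0][2] = 3.0981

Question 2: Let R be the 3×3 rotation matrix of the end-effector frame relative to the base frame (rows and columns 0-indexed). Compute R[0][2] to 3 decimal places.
-0.500

End-effector z-axis (col 2 of R) = (-0.5000,-0.8660,0.0000)
R[0][2] = -0.5000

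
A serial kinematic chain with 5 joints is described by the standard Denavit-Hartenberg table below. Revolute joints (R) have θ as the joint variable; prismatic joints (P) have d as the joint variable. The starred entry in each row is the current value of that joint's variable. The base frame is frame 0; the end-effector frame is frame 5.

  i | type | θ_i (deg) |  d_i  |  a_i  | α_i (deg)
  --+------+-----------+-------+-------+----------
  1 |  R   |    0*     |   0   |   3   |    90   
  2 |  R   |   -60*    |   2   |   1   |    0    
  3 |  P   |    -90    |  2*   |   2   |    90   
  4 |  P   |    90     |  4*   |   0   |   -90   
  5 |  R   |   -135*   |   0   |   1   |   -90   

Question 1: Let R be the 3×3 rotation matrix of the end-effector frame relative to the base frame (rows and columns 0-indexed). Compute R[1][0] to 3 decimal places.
End-effector x-axis (col 0 of R) = (-0.3536,0.7071,0.6124)
R[1][0] = 0.7071

0.707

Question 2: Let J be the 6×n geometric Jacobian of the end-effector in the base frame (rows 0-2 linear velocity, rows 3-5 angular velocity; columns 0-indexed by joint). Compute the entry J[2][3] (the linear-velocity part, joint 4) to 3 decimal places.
0.866

prismatic axis z_3 = (-0.5000,-0.0000,0.8660)
J_v[:, 3] = z_3; J_ω[:, 3] = (0,0,0)
entry J[2][3] = 0.8660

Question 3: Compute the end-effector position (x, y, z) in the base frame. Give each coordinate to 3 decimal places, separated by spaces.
after link 1: o_1 = (3.0000, 0.0000, 0.0000)
after link 2: o_2 = (3.5000, -2.0000, -0.8660)
after link 3: o_3 = (1.7679, -4.0000, -1.8660)
after link 4: o_4 = (-0.2321, -4.0000, 1.5981)
after link 5: o_5 = (-0.5856, -3.2929, 2.2104)

-0.586 -3.293 2.210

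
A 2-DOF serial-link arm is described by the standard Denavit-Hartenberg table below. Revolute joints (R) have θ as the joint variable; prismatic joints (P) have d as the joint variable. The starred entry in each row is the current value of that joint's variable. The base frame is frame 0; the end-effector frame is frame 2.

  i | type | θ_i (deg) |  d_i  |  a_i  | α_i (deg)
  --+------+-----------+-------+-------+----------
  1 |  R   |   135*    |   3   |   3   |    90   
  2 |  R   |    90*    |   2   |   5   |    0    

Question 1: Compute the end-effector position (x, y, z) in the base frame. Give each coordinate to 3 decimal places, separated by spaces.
-0.707 3.536 8.000

after link 1: o_1 = (-2.1213, 2.1213, 3.0000)
after link 2: o_2 = (-0.7071, 3.5355, 8.0000)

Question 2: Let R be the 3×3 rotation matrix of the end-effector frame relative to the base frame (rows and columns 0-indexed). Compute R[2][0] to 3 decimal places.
1.000

End-effector x-axis (col 0 of R) = (-0.0000,0.0000,1.0000)
R[2][0] = 1.0000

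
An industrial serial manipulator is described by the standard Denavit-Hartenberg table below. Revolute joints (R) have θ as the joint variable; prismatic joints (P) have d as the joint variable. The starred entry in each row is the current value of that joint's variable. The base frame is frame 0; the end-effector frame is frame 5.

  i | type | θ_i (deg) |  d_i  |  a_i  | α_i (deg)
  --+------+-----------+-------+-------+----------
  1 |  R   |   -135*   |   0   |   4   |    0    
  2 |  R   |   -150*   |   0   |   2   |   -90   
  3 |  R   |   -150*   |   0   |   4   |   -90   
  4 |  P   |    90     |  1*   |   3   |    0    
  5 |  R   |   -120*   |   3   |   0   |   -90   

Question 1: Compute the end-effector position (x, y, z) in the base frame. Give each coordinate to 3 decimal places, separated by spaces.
0.208 -3.087 5.464

after link 1: o_1 = (-2.8284, -2.8284, 0.0000)
after link 2: o_2 = (-2.3108, -0.8966, 0.0000)
after link 3: o_3 = (-3.2074, -4.2426, 2.0000)
after link 4: o_4 = (-0.1802, -4.5361, 2.8660)
after link 5: o_5 = (0.2081, -3.0872, 5.4641)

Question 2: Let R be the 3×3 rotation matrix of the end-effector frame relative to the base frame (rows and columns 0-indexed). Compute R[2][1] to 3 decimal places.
End-effector y-axis (col 1 of R) = (-0.1294,-0.4830,-0.8660)
R[2][1] = -0.8660

-0.866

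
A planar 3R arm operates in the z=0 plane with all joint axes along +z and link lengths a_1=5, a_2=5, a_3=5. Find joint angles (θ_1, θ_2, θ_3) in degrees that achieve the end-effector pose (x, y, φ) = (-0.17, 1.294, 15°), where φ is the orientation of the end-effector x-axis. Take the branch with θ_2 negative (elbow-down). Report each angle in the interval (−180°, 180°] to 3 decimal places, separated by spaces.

-119.996 -120.005 -104.999

wrist centre = target − a_3·(cos φ, sin φ) = (-4.9996, -0.0001)
cos θ_2 = (24.9963−5²−5²)/(2·5·5) = -0.5001; θ_2 = -120.0049° (elbow-down)
β = atan2(-0.0001,-4.9996) = -179.9989°; ψ = atan2(-4.3299,2.4996) = -60.0025°
θ_1 = β − ψ = -119.9965°
θ_3 = φ − θ_1 − θ_2 = -104.9986° (wrapped to (-180°,180°])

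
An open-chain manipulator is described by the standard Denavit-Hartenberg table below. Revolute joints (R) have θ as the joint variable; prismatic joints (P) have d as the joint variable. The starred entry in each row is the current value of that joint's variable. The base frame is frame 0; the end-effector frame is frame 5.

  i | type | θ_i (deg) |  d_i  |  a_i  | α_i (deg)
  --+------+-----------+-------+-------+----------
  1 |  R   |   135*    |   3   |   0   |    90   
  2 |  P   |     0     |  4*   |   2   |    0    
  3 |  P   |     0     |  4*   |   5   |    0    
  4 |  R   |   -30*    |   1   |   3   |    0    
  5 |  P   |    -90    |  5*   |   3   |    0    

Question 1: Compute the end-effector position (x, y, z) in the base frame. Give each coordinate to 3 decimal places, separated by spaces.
4.173 15.626 -1.098

after link 1: o_1 = (0.0000, 0.0000, 3.0000)
after link 2: o_2 = (1.4142, 4.2426, 3.0000)
after link 3: o_3 = (0.7071, 10.6066, 3.0000)
after link 4: o_4 = (-0.4229, 13.1508, 1.5000)
after link 5: o_5 = (4.1733, 15.6257, -1.0981)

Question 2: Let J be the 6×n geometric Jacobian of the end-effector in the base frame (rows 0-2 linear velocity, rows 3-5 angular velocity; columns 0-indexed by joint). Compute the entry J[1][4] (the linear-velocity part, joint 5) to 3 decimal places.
prismatic axis z_4 = (0.7071,0.7071,0.0000)
J_v[:, 4] = z_4; J_ω[:, 4] = (0,0,0)
entry J[1][4] = 0.7071

0.707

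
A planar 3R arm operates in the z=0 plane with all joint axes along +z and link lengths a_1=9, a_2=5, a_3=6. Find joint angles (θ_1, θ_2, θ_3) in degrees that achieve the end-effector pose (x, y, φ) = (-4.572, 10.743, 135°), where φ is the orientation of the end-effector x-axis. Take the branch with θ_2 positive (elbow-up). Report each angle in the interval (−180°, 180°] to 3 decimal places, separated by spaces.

59.997 134.998 -59.995

wrist centre = target − a_3·(cos φ, sin φ) = (-0.3294, 6.5004)
cos θ_2 = (42.3631−9²−5²)/(2·9·5) = -0.7071; θ_2 = 134.9975° (elbow-up)
β = atan2(6.5004,-0.3294) = 92.9006°; ψ = atan2(3.5357,5.4646) = 32.9034°
θ_1 = β − ψ = 59.9971°
θ_3 = φ − θ_1 − θ_2 = -59.9946° (wrapped to (-180°,180°])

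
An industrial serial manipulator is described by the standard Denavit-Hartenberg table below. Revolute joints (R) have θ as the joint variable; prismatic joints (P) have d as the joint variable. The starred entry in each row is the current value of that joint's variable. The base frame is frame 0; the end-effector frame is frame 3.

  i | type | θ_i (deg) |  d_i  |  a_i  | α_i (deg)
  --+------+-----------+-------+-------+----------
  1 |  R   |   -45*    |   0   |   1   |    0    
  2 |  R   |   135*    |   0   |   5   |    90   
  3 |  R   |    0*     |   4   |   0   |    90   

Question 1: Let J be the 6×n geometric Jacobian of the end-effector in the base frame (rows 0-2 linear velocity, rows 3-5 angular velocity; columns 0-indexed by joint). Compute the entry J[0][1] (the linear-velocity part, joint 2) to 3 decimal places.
axis z_1 = (0.0000,0.0000,1.0000); lever o_n−o_1 = (4.0000,5.0000,0.0000)
cross product → J_v[:, 1] = (-5.0000,4.0000,0.0000)
J_ω[:, 1] = z_1
entry J[0][1] = -5.0000

-5.000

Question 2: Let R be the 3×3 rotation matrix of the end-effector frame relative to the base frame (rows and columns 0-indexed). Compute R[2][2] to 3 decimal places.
-1.000

End-effector z-axis (col 2 of R) = (0.0000,0.0000,-1.0000)
R[2][2] = -1.0000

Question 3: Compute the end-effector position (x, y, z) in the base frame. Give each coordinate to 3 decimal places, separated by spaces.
after link 1: o_1 = (0.7071, -0.7071, 0.0000)
after link 2: o_2 = (0.7071, 4.2929, 0.0000)
after link 3: o_3 = (4.7071, 4.2929, 0.0000)

4.707 4.293 0.000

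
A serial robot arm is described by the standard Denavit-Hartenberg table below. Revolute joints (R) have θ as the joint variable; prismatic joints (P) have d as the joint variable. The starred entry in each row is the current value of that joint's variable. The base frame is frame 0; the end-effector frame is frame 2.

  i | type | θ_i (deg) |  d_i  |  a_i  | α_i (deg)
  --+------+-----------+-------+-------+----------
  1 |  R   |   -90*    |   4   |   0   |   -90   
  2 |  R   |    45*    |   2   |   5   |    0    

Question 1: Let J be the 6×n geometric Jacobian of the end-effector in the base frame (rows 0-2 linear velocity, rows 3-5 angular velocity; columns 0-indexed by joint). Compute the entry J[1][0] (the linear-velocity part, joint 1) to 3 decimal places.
axis z_0 = ẑ; lever o_n−o_0 = (2.0000,-3.5355,0.4645)
cross product → J_v[:, 0] = (3.5355,2.0000,-0.0000)
J_ω[:, 0] = z_0
entry J[1][0] = 2.0000

2.000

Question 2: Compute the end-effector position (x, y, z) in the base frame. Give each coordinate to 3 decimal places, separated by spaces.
2.000 -3.536 0.464

after link 1: o_1 = (0.0000, 0.0000, 4.0000)
after link 2: o_2 = (2.0000, -3.5355, 0.4645)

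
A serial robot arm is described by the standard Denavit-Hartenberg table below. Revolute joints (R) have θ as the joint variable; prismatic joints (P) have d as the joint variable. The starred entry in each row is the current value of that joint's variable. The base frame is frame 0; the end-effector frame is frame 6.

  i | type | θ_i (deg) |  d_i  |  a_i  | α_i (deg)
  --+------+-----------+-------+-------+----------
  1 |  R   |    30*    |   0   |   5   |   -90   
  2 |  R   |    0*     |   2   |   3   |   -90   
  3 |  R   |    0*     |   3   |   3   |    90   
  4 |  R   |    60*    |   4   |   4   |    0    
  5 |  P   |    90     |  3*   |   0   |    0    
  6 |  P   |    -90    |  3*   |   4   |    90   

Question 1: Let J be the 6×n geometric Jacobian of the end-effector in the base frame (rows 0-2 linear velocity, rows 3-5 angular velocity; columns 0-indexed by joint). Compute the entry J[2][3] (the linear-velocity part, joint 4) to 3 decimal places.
axis z_3 = (-0.5000,0.8660,0.0000); lever o_n−o_3 = (-1.5359,10.6603,-6.9282)
cross product → J_v[:, 3] = (-6.0000,-3.4641,-4.0000)
J_ω[:, 3] = z_3
entry J[2][3] = -4.0000

-4.000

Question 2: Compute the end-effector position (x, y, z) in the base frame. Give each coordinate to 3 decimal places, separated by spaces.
after link 1: o_1 = (4.3301, 2.5000, 0.0000)
after link 2: o_2 = (5.9282, 5.7321, 0.0000)
after link 3: o_3 = (8.5263, 7.2321, -3.0000)
after link 4: o_4 = (8.2583, 11.6962, -6.4641)
after link 5: o_5 = (6.7583, 14.2942, -6.4641)
after link 6: o_6 = (6.9904, 17.8923, -9.9282)

6.990 17.892 -9.928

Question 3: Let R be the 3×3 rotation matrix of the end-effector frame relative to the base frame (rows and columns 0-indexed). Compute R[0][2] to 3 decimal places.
0.750

End-effector z-axis (col 2 of R) = (0.7500,0.4330,0.5000)
R[0][2] = 0.7500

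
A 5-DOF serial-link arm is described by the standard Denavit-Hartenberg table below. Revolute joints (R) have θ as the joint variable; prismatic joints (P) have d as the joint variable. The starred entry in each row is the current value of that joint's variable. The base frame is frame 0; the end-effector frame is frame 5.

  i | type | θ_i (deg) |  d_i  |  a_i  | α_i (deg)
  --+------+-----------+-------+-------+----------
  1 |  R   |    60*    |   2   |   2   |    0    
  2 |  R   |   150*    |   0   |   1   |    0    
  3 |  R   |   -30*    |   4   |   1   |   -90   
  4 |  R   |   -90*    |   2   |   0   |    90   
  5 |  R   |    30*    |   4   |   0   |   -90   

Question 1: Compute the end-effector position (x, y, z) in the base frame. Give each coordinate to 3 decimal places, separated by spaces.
after link 1: o_1 = (1.0000, 1.7321, 2.0000)
after link 2: o_2 = (0.1340, 1.2321, 2.0000)
after link 3: o_3 = (-0.8660, 1.2321, 6.0000)
after link 4: o_4 = (-0.8660, -0.7679, 6.0000)
after link 5: o_5 = (3.1340, -0.7679, 6.0000)

3.134 -0.768 6.000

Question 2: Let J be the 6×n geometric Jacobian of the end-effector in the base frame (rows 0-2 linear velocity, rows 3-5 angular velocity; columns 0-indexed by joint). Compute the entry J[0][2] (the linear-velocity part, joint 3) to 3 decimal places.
2.000

axis z_2 = (0.0000,0.0000,1.0000); lever o_n−o_2 = (3.0000,-2.0000,4.0000)
cross product → J_v[:, 2] = (2.0000,3.0000,-0.0000)
J_ω[:, 2] = z_2
entry J[0][2] = 2.0000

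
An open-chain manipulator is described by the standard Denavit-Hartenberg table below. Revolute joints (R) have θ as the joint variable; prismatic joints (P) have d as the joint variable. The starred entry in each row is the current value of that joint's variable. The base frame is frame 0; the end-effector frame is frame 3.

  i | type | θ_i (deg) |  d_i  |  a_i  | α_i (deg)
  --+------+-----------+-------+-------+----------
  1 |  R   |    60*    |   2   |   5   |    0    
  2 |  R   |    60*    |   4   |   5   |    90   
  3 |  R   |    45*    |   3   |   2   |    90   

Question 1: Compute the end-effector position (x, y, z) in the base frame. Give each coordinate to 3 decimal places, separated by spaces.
after link 1: o_1 = (2.5000, 4.3301, 2.0000)
after link 2: o_2 = (0.0000, 8.6603, 6.0000)
after link 3: o_3 = (1.8910, 11.3850, 7.4142)

1.891 11.385 7.414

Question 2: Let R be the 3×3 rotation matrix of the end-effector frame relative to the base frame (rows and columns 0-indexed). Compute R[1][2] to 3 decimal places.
End-effector z-axis (col 2 of R) = (-0.3536,0.6124,-0.7071)
R[1][2] = 0.6124

0.612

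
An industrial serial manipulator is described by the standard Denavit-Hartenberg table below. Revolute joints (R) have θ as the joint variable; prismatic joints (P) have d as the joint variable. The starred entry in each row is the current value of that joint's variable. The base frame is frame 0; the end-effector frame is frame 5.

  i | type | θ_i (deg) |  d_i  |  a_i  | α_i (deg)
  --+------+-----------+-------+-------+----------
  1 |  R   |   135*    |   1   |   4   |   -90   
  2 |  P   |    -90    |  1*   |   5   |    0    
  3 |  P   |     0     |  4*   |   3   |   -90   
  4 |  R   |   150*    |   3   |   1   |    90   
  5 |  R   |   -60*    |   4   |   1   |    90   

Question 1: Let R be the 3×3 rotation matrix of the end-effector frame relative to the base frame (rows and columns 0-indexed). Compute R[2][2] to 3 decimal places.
0.750

End-effector z-axis (col 2 of R) = (0.0474,-0.6597,0.7500)
R[2][2] = 0.7500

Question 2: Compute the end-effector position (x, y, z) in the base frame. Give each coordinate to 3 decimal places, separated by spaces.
-4.893 3.782 9.701

after link 1: o_1 = (-2.8284, 2.8284, 1.0000)
after link 2: o_2 = (-3.5355, 2.1213, 6.0000)
after link 3: o_3 = (-6.3640, -0.7071, 9.0000)
after link 4: o_4 = (-8.1317, 1.7678, 8.1340)
after link 5: o_5 = (-4.8931, 3.7817, 9.7010)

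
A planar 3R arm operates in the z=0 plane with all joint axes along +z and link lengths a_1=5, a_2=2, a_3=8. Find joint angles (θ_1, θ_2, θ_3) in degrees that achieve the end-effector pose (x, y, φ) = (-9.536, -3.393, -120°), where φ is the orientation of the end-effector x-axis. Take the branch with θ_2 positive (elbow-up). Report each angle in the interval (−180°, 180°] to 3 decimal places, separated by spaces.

wrist centre = target − a_3·(cos φ, sin φ) = (-5.5360, 3.5352)
cos θ_2 = (43.1450−5²−2²)/(2·5·2) = 0.7072; θ_2 = 44.9886° (elbow-up)
β = atan2(3.5352,-5.5360) = 147.4383°; ψ = atan2(1.4139,6.4145) = 12.4308°
θ_1 = β − ψ = 135.0076°
θ_3 = φ − θ_1 − θ_2 = 60.0039° (wrapped to (-180°,180°])

135.008 44.989 60.004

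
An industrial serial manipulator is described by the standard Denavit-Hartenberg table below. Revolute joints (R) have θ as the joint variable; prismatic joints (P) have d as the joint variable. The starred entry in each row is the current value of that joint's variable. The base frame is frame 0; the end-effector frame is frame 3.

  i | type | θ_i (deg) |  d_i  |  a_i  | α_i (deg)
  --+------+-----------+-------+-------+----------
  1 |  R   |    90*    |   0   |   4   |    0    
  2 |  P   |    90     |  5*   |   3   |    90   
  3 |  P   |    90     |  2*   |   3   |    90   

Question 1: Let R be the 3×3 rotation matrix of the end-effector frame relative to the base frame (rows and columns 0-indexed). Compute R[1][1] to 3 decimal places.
End-effector y-axis (col 1 of R) = (0.0000,1.0000,0.0000)
R[1][1] = 1.0000

1.000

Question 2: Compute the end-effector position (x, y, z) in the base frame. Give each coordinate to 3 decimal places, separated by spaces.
after link 1: o_1 = (0.0000, 4.0000, 0.0000)
after link 2: o_2 = (-3.0000, 4.0000, 5.0000)
after link 3: o_3 = (-3.0000, 6.0000, 8.0000)

-3.000 6.000 8.000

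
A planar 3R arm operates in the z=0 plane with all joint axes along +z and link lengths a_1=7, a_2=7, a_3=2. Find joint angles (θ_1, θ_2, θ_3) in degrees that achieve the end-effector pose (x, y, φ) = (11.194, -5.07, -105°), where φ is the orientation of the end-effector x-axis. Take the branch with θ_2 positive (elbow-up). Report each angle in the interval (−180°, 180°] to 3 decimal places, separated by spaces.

wrist centre = target − a_3·(cos φ, sin φ) = (11.7116, -3.1381)
cos θ_2 = (147.0104−7²−7²)/(2·7·7) = 0.5001; θ_2 = 59.9930° (elbow-up)
β = atan2(-3.1381,11.7116) = -15.0001°; ψ = atan2(6.0617,10.5007) = 29.9965°
θ_1 = β − ψ = -44.9966°
θ_3 = φ − θ_1 − θ_2 = -119.9964° (wrapped to (-180°,180°])

-44.997 59.993 -119.996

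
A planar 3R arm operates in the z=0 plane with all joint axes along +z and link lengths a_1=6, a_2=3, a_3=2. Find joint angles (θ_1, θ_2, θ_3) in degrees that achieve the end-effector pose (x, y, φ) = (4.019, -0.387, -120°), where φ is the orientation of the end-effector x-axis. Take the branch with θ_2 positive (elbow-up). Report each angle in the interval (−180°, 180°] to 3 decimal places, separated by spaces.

wrist centre = target − a_3·(cos φ, sin φ) = (5.0190, 1.3451)
cos θ_2 = (26.9995−6²−3²)/(2·6·3) = -0.5000; θ_2 = 120.0009° (elbow-up)
β = atan2(1.3451,5.0190) = 15.0023°; ψ = atan2(2.5981,4.5000) = 30.0000°
θ_1 = β − ψ = -14.9977°
θ_3 = φ − θ_1 − θ_2 = 134.9968° (wrapped to (-180°,180°])

-14.998 120.001 134.997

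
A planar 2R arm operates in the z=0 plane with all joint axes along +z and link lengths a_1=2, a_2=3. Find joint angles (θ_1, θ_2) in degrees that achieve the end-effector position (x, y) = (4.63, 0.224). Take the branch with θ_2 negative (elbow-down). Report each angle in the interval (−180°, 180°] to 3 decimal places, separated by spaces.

cos θ_2 = (21.4871−2²−3²)/(2·2·3) = 0.7073; θ_2 = -44.9879° (elbow-down)
β = atan2(0.2240,4.6300) = 2.7698°; ψ = atan2(-2.1209,4.1218) = -27.2283°
θ_1 = β − ψ = 29.9981°

29.998 -44.988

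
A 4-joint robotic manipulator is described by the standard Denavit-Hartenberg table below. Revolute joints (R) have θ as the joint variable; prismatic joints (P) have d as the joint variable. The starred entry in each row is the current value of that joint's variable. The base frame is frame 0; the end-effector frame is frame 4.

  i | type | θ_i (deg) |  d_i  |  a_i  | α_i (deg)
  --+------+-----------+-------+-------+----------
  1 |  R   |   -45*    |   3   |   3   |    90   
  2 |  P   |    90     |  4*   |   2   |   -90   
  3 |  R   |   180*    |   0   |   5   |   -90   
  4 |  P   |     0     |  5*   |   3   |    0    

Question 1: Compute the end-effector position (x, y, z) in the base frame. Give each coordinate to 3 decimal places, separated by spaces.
after link 1: o_1 = (2.1213, -2.1213, 3.0000)
after link 2: o_2 = (-0.7071, -4.9497, 5.0000)
after link 3: o_3 = (-0.7071, -4.9497, -0.0000)
after link 4: o_4 = (-4.2426, -8.4853, -3.0000)

-4.243 -8.485 -3.000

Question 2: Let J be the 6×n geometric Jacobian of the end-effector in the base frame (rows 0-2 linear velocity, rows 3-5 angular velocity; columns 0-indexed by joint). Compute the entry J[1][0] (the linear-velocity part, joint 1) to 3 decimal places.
-4.243

axis z_0 = ẑ; lever o_n−o_0 = (-4.2426,-8.4853,-3.0000)
cross product → J_v[:, 0] = (8.4853,-4.2426,0.0000)
J_ω[:, 0] = z_0
entry J[1][0] = -4.2426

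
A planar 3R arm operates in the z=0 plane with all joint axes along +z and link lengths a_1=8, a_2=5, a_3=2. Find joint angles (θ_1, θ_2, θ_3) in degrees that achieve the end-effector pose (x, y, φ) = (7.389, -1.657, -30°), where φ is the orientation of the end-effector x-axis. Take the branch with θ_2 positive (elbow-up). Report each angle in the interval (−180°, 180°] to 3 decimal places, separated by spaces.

-45.001 134.999 -119.997

wrist centre = target − a_3·(cos φ, sin φ) = (5.6569, -0.6570)
cos θ_2 = (32.4327−8²−5²)/(2·8·5) = -0.7071; θ_2 = 134.9987° (elbow-up)
β = atan2(-0.6570,5.6569) = -6.6247°; ψ = atan2(3.5356,4.4645) = 38.3768°
θ_1 = β − ψ = -45.0015°
θ_3 = φ − θ_1 − θ_2 = -119.9972° (wrapped to (-180°,180°])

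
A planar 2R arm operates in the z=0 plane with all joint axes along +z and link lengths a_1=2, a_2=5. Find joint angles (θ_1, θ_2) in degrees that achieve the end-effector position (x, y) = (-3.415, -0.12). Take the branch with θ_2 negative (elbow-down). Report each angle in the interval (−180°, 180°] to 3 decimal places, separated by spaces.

-44.979 -150.016

cos θ_2 = (11.6766−2²−5²)/(2·2·5) = -0.8662; θ_2 = -150.0164° (elbow-down)
β = atan2(-0.1200,-3.4150) = -177.9875°; ψ = atan2(-2.4988,-2.3308) = -133.0088°
θ_1 = β − ψ = -44.9787°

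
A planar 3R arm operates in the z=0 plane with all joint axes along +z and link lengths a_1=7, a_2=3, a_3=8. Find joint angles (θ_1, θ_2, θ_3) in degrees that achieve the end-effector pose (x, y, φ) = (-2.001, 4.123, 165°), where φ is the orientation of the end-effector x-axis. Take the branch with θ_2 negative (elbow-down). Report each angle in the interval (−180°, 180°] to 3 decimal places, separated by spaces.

wrist centre = target − a_3·(cos φ, sin φ) = (5.7264, 2.0524)
cos θ_2 = (37.0043−7²−3²)/(2·7·3) = -0.4999; θ_2 = -119.9933° (elbow-down)
β = atan2(2.0524,5.7264) = 19.7186°; ψ = atan2(-2.5983,5.5003) = -25.2853°
θ_1 = β − ψ = 45.0039°
θ_3 = φ − θ_1 − θ_2 = -120.0106° (wrapped to (-180°,180°])

45.004 -119.993 -120.011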